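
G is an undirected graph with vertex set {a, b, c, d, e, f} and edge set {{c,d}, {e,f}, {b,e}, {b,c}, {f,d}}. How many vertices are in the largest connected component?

5

a is isolated — a component by itself.
Starting from b we can reach b, c, d, e, f. That is one component of size 5.
The largest has 5 vertices.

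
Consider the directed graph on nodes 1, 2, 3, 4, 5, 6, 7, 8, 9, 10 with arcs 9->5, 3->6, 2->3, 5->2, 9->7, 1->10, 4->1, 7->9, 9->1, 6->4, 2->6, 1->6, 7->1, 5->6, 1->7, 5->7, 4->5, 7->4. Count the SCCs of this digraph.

3

{1, 2, 3, 4, 5, 6, 7, 9} are all mutually reachable — one SCC of size 8.
{10} is an SCC by itself.
{8} is an SCC by itself.
That gives 3 strongly connected components.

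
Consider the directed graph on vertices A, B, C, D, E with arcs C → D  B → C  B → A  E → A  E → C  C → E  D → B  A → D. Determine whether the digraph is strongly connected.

From B we can reach every vertex (A, B, C, D, E), and every vertex can reach B (A, B, C, D, E). So the whole graph is one strongly connected component.

Yes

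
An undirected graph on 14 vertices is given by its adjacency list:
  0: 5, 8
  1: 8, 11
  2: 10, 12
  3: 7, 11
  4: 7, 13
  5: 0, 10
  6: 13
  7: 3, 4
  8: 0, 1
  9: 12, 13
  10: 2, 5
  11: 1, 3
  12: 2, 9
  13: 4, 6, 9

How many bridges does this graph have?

The edges on the cycle 1-8-0-5-10-2-12-9-13-4-7-3-11-1 are not bridges since each lies on that cycle.
But removing 13-6 disconnects 13 from 6 — this is a bridge.

1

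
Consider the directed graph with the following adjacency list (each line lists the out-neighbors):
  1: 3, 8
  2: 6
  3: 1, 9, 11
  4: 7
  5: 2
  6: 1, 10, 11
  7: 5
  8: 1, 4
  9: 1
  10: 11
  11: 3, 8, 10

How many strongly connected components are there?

1

{1, 2, 3, 4, 5, 6, 7, 8, 9, 10, 11} are all mutually reachable — one SCC of size 11.
That gives 1 strongly connected component.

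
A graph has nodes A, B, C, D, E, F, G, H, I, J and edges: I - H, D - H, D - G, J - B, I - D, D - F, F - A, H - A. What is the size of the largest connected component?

E is isolated — a component by itself.
C is isolated — a component by itself.
Starting from B we can reach B, J. That is one component of size 2.
Starting from A we can reach A, D, F, G, H, I. That is one component of size 6.
The largest has 6 vertices.

6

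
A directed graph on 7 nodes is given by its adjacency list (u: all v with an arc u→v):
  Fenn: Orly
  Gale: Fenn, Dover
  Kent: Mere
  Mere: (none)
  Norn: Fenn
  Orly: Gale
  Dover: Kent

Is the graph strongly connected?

There is no directed path from Mere to Fenn, so the graph is not strongly connected.

No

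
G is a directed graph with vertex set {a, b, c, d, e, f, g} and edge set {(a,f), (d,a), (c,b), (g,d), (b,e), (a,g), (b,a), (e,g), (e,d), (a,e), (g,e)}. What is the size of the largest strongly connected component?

{a, d, e, g} are all mutually reachable — one SCC of size 4.
{c} is an SCC by itself.
{f} is an SCC by itself.
{b} is an SCC by itself.
The largest has 4 vertices.

4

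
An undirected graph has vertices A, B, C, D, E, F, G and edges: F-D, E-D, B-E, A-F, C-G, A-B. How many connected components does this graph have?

2

Starting from C we can reach C, G. That is one component of size 2.
Starting from A we can reach A, B, D, E, F. That is one component of size 5.
Total: 2 components.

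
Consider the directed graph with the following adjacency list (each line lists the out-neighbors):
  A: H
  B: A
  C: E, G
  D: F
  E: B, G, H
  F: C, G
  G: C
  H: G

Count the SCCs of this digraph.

{A, B, C, E, G, H} are all mutually reachable — one SCC of size 6.
{F} is an SCC by itself.
{D} is an SCC by itself.
That gives 3 strongly connected components.

3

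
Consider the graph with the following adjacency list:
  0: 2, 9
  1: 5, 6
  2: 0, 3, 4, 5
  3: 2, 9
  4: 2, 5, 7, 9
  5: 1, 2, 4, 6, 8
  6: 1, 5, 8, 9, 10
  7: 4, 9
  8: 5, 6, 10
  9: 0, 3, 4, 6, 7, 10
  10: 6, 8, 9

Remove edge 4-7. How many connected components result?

4 and 7 are still connected via 4-9-7, so the component count stays at 1.

1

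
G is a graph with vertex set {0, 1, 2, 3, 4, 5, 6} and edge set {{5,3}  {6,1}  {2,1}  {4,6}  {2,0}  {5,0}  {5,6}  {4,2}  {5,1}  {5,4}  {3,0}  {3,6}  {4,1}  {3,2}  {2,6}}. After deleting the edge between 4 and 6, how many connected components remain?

1

4 and 6 are still connected via 4-5-6, so the component count stays at 1.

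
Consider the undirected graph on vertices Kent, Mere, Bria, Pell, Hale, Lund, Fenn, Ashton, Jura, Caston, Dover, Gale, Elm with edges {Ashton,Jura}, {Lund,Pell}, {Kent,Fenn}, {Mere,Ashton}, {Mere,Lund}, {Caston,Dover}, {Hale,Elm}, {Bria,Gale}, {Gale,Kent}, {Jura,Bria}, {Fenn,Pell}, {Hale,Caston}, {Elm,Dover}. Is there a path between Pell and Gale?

Yes

From Pell we can reach Bria, Fenn, Gale, Jura, Kent, Lund, Mere, Pell, Ashton, which includes Gale.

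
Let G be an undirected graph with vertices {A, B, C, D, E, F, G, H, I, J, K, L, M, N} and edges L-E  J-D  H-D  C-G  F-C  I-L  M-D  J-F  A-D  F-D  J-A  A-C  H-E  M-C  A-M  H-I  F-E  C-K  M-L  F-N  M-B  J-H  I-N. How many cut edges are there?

The edges on the cycle J-H-I-N-F-J are not bridges since each lies on that cycle.
But removing B-M disconnects B from M; removing K-C disconnects K from C; removing C-G disconnects C from G — these are bridges.
That makes 3 bridges.

3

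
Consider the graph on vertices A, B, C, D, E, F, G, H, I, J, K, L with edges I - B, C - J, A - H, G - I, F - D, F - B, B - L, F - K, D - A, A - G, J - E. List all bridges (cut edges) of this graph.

A-H, B-L, C-J, E-J, F-K

The edges on the cycle F-D-A-G-I-B-F are not bridges since each lies on that cycle.
But removing C - J disconnects C from J; removing B - L disconnects B from L; removing J - E disconnects J from E; removing A - H disconnects A from H — these are bridges.
In total 5 edges are bridges.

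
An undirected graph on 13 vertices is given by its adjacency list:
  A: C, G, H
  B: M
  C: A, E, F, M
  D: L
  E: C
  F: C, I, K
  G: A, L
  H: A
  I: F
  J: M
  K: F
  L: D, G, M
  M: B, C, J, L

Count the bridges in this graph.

8

The edges on the cycle M-L-G-A-C-M are not bridges since each lies on that cycle.
But removing L-D disconnects L from D; removing C-E disconnects C from E; removing A-H disconnects A from H; removing F-I disconnects F from I — these are bridges.
In total 8 edges are bridges.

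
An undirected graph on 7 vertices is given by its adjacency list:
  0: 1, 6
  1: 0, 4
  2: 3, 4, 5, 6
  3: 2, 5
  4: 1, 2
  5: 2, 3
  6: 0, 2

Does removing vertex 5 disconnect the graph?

No

Deleting 5 leaves 1 component (was 1) (its neighbors 2, 3 remain connected to each other), so 5 is not a cut vertex.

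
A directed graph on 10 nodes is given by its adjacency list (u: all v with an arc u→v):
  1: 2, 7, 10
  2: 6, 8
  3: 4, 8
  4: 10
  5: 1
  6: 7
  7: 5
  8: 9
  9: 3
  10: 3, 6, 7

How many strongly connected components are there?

{1, 2, 3, 4, 5, 6, 7, 8, 9, 10} are all mutually reachable — one SCC of size 10.
That gives 1 strongly connected component.

1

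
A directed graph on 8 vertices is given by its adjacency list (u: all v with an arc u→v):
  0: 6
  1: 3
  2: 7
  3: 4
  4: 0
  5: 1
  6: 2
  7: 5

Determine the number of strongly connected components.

1

{0, 1, 2, 3, 4, 5, 6, 7} are all mutually reachable — one SCC of size 8.
That gives 1 strongly connected component.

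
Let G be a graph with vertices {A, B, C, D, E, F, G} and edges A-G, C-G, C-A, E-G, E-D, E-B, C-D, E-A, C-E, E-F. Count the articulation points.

1

Removing E increases the component count from 1 to 3, so E is a cut vertex.
By contrast removing C leaves 1 component; it is not a cut vertex. No other vertex is a cut vertex either.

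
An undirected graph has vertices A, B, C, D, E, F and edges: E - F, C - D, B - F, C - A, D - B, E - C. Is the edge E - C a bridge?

No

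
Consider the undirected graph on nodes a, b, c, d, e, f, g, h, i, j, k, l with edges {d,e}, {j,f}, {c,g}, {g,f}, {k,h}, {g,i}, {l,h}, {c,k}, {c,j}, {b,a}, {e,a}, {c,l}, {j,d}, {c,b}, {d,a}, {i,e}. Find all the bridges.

The edges on the cycle c-j-f-g-c are not bridges since each lies on that cycle.
Every edge lies on some cycle, so there are no bridges.

none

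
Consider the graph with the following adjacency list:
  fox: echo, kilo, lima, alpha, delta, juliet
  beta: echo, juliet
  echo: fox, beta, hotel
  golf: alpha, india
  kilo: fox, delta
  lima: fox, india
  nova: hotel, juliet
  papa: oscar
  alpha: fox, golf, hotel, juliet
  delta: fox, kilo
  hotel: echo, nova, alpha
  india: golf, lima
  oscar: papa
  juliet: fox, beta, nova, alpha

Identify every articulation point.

Removing fox increases the component count from 2 to 3, so fox is a cut vertex.
By contrast removing lima leaves 2 components; it is not a cut vertex. No other vertex is a cut vertex either.

fox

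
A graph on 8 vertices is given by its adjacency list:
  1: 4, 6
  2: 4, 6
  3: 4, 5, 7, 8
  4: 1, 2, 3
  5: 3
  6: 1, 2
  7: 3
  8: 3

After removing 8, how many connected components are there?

With 8 gone, the remaining components are: {1, 2, 3, 4, 5, 6, 7}.
That is 1 component.

1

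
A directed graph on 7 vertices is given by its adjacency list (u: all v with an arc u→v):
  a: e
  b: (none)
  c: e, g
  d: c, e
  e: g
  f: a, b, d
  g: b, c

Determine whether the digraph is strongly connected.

There is no directed path from e to f, so the graph is not strongly connected.

No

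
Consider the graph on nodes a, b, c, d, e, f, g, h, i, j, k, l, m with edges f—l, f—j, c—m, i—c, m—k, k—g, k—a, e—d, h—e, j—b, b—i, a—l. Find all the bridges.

d-e, e-h, g-k

The edges on the cycle f-j-b-i-c-m-k-a-l-f are not bridges since each lies on that cycle.
But removing g—k disconnects g from k; removing e—d disconnects e from d; removing h—e disconnects h from e — these are bridges.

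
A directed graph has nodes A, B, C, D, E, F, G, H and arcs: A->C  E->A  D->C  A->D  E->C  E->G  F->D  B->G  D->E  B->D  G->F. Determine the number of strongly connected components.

4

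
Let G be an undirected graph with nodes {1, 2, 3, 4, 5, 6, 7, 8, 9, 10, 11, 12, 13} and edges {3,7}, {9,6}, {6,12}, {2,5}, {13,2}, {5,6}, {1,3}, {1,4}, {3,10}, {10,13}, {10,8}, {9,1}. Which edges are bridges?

The edges on the cycle 9-1-3-10-13-2-5-6-9 are not bridges since each lies on that cycle.
But removing 1 - 4 disconnects 1 from 4; removing 7 - 3 disconnects 7 from 3; removing 8 - 10 disconnects 8 from 10; removing 12 - 6 disconnects 12 from 6 — these are bridges.

1-4, 10-8, 12-6, 3-7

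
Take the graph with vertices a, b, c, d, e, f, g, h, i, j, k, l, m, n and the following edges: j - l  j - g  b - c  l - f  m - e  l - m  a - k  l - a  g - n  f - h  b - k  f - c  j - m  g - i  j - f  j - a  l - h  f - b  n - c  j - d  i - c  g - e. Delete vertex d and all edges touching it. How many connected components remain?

With d gone, the remaining components are: {a, b, c, e, f, g, h, i, j, k, l, m, n}.
That is 1 component.

1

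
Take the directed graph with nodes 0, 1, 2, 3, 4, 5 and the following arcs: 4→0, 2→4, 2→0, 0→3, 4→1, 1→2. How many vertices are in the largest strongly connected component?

{1, 2, 4} are all mutually reachable — one SCC of size 3.
{3} is an SCC by itself.
{5} is an SCC by itself.
{0} is an SCC by itself.
The largest has 3 vertices.

3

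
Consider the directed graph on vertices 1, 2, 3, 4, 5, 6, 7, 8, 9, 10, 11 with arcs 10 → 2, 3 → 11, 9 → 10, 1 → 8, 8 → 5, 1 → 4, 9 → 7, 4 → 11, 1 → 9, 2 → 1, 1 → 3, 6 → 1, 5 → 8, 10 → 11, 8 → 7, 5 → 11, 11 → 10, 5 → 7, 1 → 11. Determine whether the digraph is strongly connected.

There is no directed path from 10 to 6, so the graph is not strongly connected.

No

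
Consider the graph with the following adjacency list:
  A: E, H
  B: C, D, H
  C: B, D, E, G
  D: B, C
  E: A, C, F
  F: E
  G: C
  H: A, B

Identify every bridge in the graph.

The edges on the cycle C-E-A-H-B-C are not bridges since each lies on that cycle.
But removing F-E disconnects F from E; removing G-C disconnects G from C — these are bridges.

C-G, E-F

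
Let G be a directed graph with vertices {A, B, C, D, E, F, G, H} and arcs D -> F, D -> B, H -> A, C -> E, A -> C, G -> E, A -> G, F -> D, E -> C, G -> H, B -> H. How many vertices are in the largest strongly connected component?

3

{A, G, H} are all mutually reachable — one SCC of size 3.
{C, E} are all mutually reachable — one SCC of size 2.
{D, F} are all mutually reachable — one SCC of size 2.
{B} is an SCC by itself.
The largest has 3 vertices.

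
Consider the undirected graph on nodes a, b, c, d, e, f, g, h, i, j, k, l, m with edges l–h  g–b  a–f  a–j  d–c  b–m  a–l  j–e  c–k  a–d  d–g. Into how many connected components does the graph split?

2

i is isolated — a component by itself.
Starting from a we can reach a, b, c, d, e, f, g, h, j, k, l, m. That is one component of size 12.
Total: 2 components.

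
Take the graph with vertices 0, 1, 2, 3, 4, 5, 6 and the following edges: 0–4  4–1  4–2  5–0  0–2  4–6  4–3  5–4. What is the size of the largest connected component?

Starting from 0 we can reach 0, 1, 2, 3, 4, 5, 6. That is one component of size 7.
The largest has 7 vertices.

7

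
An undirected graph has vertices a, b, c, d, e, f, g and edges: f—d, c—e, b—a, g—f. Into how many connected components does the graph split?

Starting from c we can reach c, e. That is one component of size 2.
Starting from a we can reach a, b. That is one component of size 2.
Starting from d we can reach d, f, g. That is one component of size 3.
Total: 3 components.

3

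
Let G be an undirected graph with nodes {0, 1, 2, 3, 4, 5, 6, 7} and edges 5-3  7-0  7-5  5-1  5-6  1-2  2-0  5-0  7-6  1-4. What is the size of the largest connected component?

Starting from 0 we can reach 0, 1, 2, 3, 4, 5, 6, 7. That is one component of size 8.
The largest has 8 vertices.

8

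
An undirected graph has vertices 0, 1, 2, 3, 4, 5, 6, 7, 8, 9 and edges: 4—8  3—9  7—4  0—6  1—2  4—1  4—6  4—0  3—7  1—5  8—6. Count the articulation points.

Removing 1 increases the component count from 1 to 3, so 1 is a cut vertex.
Removing 3 increases the component count from 1 to 2, so 3 is a cut vertex.
Removing 4 increases the component count from 1 to 3, so 4 is a cut vertex.
Likewise 7 is a cut vertex.
By contrast removing 5 leaves 1 component; it is not a cut vertex. No other vertex is a cut vertex either.

4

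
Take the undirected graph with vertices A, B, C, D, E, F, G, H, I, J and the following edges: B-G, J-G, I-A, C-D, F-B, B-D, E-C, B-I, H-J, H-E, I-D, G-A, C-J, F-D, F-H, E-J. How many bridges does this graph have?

The edges on the cycle E-C-J-E are not bridges since each lies on that cycle.
Every edge lies on some cycle, so there are no bridges.

0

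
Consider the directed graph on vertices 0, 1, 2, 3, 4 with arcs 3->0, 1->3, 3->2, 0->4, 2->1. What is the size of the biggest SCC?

{1, 2, 3} are all mutually reachable — one SCC of size 3.
{0} is an SCC by itself.
{4} is an SCC by itself.
The largest has 3 vertices.

3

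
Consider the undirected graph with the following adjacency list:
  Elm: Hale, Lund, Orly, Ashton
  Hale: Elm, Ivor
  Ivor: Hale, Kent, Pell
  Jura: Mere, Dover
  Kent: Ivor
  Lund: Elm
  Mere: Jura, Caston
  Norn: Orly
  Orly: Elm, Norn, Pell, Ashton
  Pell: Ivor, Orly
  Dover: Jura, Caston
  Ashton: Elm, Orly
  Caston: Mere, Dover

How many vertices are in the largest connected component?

9

Starting from Jura we can reach Jura, Mere, Dover, Caston. That is one component of size 4.
Starting from Elm we can reach Elm, Hale, Ivor, Kent, Lund, Norn, Orly, Pell, Ashton. That is one component of size 9.
The largest has 9 vertices.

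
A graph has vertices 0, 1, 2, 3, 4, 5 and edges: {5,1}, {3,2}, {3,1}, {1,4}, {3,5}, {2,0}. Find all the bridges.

0-2, 1-4, 2-3

The edges on the cycle 3-5-1-3 are not bridges since each lies on that cycle.
But removing 1-4 disconnects 1 from 4; removing 2-0 disconnects 2 from 0; removing 3-2 disconnects 3 from 2 — these are bridges.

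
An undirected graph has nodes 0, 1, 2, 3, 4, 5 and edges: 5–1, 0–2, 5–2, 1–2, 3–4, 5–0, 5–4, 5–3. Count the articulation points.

Removing 5 increases the component count from 1 to 2, so 5 is a cut vertex.
By contrast removing 4 leaves 1 component; it is not a cut vertex. No other vertex is a cut vertex either.

1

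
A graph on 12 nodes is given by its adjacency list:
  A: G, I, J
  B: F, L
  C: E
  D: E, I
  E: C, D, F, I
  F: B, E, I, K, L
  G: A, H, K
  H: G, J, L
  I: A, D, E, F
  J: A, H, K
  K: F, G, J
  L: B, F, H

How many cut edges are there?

The edges on the cycle F-L-H-G-A-I-F are not bridges since each lies on that cycle.
But removing E-C disconnects E from C — this is a bridge.

1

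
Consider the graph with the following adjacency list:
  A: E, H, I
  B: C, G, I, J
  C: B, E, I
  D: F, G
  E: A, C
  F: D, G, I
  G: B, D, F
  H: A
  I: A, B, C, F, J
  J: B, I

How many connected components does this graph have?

1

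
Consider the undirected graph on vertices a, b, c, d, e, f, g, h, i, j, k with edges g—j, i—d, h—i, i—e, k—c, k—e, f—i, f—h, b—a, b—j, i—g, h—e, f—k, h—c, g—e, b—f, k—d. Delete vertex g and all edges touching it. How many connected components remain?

1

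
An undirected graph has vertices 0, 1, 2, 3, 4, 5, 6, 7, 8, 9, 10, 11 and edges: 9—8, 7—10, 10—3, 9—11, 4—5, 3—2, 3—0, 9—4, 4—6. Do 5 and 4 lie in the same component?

From 5 we can reach 4, 5, 6, 8, 9, 11, which includes 4.

Yes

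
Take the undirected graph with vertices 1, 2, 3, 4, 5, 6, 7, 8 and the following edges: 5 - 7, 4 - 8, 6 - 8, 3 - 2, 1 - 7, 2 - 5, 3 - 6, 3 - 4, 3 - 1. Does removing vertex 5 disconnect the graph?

Deleting 5 leaves 1 component (was 1) (its neighbors 2, 7 remain connected to each other), so 5 is not a cut vertex.

No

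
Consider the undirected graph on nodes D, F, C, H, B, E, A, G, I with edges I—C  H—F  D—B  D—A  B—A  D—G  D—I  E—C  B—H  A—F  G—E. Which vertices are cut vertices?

D

Removing D increases the component count from 1 to 2, so D is a cut vertex.
By contrast removing B leaves 1 component; it is not a cut vertex. No other vertex is a cut vertex either.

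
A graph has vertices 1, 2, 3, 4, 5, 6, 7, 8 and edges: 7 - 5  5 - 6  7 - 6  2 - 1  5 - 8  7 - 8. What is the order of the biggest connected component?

3 is isolated — a component by itself.
4 is isolated — a component by itself.
Starting from 1 we can reach 1, 2. That is one component of size 2.
Starting from 5 we can reach 5, 6, 7, 8. That is one component of size 4.
The largest has 4 vertices.

4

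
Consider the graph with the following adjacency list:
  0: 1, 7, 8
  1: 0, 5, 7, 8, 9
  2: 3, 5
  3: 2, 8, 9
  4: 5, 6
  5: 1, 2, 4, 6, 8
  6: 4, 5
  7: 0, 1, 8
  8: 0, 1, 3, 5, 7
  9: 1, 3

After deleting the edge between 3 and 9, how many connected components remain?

3 and 9 are still connected via 3-8-1-9, so the component count stays at 1.

1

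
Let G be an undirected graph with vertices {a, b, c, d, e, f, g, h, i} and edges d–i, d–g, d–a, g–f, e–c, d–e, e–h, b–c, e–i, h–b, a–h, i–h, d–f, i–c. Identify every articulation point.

Removing d increases the component count from 1 to 2, so d is a cut vertex.
By contrast removing i leaves 1 component; it is not a cut vertex. No other vertex is a cut vertex either.

d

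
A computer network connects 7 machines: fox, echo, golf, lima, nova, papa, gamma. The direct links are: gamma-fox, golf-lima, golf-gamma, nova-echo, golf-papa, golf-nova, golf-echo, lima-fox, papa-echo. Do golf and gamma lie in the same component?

From golf we can reach fox, echo, golf, lima, nova, papa, gamma, which includes gamma.

Yes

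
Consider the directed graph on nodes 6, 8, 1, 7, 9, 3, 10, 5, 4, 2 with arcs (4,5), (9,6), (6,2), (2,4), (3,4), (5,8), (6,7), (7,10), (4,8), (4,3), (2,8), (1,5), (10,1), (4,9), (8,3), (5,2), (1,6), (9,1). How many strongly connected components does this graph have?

1

{1, 2, 3, 4, 5, 6, 7, 8, 9, 10} are all mutually reachable — one SCC of size 10.
That gives 1 strongly connected component.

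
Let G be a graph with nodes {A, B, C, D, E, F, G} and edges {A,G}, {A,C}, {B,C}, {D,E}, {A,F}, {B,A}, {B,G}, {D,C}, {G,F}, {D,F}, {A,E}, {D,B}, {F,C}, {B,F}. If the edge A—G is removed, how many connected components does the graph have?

A and G are still connected via A-B-G, so the component count stays at 1.

1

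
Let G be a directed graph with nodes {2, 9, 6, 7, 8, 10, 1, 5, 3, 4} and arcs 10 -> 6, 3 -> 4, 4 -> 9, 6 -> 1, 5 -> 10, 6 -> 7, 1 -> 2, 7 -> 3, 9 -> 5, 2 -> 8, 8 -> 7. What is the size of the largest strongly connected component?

10

{1, 2, 3, 4, 5, 6, 7, 8, 9, 10} are all mutually reachable — one SCC of size 10.
The largest has 10 vertices.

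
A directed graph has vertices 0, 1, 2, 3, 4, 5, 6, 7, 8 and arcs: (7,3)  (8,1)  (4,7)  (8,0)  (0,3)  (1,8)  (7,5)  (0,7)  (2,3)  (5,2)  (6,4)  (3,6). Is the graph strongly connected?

There is no directed path from 2 to 8, so the graph is not strongly connected.

No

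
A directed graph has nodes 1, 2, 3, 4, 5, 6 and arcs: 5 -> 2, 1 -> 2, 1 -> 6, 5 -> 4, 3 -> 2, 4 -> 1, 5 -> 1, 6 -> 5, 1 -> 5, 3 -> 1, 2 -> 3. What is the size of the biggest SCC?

{1, 2, 3, 4, 5, 6} are all mutually reachable — one SCC of size 6.
The largest has 6 vertices.

6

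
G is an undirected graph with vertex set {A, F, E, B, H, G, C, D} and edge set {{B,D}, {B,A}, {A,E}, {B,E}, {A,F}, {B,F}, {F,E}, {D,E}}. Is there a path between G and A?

No

The component containing G is {G}, and A is not in it.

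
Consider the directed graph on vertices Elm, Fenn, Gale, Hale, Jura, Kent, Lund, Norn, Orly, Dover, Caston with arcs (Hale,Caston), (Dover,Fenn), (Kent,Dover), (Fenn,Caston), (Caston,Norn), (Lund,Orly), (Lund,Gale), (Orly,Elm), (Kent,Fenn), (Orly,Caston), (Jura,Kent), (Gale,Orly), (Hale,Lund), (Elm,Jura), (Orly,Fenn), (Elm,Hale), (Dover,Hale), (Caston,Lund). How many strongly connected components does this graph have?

2

{Elm, Fenn, Gale, Hale, Jura, Kent, Lund, Orly, Dover, Caston} are all mutually reachable — one SCC of size 10.
{Norn} is an SCC by itself.
That gives 2 strongly connected components.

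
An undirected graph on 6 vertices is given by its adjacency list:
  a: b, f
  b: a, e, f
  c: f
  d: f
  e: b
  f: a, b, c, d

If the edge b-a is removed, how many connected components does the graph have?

b and a are still connected via b-f-a, so the component count stays at 1.

1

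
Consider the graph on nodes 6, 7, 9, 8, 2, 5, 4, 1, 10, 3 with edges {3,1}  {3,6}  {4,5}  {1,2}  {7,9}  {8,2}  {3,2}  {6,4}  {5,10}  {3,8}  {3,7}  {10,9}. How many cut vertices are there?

Removing 3 increases the component count from 1 to 2, so 3 is a cut vertex.
By contrast removing 8 leaves 1 component; it is not a cut vertex. No other vertex is a cut vertex either.

1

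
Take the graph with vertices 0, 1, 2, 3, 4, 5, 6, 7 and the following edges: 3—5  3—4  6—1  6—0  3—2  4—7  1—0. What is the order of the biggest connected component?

5

Starting from 0 we can reach 0, 1, 6. That is one component of size 3.
Starting from 2 we can reach 2, 3, 4, 5, 7. That is one component of size 5.
The largest has 5 vertices.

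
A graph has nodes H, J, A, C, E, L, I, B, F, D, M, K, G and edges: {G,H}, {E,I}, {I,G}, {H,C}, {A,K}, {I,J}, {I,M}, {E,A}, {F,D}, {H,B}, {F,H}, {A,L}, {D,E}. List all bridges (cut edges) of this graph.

The edges on the cycle F-D-E-I-G-H-F are not bridges since each lies on that cycle.
But removing K - A disconnects K from A; removing M - I disconnects M from I; removing J - I disconnects J from I; removing H - B disconnects H from B — these are bridges.
In total 7 edges are bridges.

A-E, A-K, A-L, B-H, C-H, I-J, I-M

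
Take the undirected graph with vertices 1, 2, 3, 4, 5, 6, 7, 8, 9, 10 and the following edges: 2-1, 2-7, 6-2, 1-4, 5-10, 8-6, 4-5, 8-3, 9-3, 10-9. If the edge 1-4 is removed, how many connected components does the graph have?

1

1 and 4 are still connected via 1-2-6-8-3-9-10-5-4, so the component count stays at 1.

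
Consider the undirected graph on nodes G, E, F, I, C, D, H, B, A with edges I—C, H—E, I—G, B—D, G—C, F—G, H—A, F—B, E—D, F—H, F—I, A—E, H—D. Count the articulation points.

1

Removing F increases the component count from 1 to 2, so F is a cut vertex.
By contrast removing H leaves 1 component; it is not a cut vertex. No other vertex is a cut vertex either.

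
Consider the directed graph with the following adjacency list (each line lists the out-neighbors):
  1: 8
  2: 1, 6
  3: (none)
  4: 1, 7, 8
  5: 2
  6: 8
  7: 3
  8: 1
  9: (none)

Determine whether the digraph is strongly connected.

There is no directed path from 2 to 9, so the graph is not strongly connected.

No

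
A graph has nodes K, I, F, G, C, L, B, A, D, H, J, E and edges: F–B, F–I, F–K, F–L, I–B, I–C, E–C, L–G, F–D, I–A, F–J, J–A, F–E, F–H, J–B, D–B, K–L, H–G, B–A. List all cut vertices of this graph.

F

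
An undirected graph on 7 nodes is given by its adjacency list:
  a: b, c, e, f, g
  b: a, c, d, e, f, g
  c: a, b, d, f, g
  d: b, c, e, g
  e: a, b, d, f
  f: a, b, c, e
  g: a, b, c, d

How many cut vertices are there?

0

Removing c, for instance, still leaves 1 component. No single vertex removal increases the component count — the graph has no articulation points.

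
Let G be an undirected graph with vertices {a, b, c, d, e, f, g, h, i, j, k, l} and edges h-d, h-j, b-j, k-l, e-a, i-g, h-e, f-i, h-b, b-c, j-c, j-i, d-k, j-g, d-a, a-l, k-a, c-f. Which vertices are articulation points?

h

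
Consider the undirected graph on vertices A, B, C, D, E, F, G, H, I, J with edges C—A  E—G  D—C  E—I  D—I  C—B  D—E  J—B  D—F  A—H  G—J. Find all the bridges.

The edges on the cycle D-E-G-J-B-C-D are not bridges since each lies on that cycle.
But removing A—C disconnects A from C; removing D—F disconnects D from F; removing A—H disconnects A from H — these are bridges.

A-C, A-H, D-F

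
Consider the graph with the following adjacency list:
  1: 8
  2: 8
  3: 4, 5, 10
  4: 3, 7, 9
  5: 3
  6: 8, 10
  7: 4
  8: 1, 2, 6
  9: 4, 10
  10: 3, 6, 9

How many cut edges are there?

6

The edges on the cycle 9-4-3-10-9 are not bridges since each lies on that cycle.
But removing 10-6 disconnects 10 from 6; removing 4-7 disconnects 4 from 7; removing 6-8 disconnects 6 from 8; removing 8-1 disconnects 8 from 1 — these are bridges.
In total 6 edges are bridges.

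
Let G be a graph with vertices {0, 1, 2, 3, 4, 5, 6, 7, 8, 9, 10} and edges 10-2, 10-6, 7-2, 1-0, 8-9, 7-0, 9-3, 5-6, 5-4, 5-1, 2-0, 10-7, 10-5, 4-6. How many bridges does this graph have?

The edges on the cycle 10-7-2-10 are not bridges since each lies on that cycle.
But removing 8-9 disconnects 8 from 9; removing 9-3 disconnects 9 from 3 — these are bridges.
That makes 2 bridges.

2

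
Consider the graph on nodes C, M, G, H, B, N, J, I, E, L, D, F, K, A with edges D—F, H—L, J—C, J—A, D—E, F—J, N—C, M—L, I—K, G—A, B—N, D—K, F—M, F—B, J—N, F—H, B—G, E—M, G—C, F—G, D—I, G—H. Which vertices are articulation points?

D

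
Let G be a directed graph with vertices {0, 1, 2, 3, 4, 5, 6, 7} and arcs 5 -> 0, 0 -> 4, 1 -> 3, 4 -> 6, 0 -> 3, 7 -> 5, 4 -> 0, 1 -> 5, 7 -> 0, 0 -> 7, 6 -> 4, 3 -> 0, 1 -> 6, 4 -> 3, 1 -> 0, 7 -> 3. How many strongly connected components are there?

{0, 3, 4, 5, 6, 7} are all mutually reachable — one SCC of size 6.
{2} is an SCC by itself.
{1} is an SCC by itself.
That gives 3 strongly connected components.

3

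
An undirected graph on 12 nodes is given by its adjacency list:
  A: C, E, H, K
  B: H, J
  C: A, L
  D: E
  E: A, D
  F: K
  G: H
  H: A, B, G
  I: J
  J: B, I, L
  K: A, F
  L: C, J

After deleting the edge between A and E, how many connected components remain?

2

Before removal there is 1 component.
A-E is a bridge — removing it separates A's side from E's side.
After removal: 2 components.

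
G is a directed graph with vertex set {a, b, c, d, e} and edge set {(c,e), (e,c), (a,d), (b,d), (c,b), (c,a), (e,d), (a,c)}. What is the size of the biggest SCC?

{a, c, e} are all mutually reachable — one SCC of size 3.
{d} is an SCC by itself.
{b} is an SCC by itself.
The largest has 3 vertices.

3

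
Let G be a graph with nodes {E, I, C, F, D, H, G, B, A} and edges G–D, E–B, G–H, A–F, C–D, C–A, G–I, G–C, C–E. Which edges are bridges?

The edges on the cycle G-C-D-G are not bridges since each lies on that cycle.
But removing C–A disconnects C from A; removing G–H disconnects G from H; removing G–I disconnects G from I; removing C–E disconnects C from E — these are bridges.
In total 6 edges are bridges.

A-C, A-F, B-E, C-E, G-H, G-I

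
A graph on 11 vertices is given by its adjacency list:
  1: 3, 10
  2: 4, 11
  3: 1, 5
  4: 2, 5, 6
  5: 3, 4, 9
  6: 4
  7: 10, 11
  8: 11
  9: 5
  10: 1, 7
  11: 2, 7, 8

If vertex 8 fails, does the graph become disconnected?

Deleting 8 leaves 1 component (was 1), so 8 is not a cut vertex.

No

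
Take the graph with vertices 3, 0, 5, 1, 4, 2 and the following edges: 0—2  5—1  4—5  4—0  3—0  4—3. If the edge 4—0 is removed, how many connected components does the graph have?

4 and 0 are still connected via 4-3-0, so the component count stays at 1.

1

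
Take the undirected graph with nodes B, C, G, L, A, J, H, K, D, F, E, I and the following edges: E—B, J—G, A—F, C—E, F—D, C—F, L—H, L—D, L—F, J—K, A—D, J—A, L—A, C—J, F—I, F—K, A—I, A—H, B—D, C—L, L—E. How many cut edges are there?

1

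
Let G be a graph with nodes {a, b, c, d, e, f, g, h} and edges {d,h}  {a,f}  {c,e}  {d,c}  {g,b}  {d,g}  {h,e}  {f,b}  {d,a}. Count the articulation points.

Removing d increases the component count from 1 to 2, so d is a cut vertex.
By contrast removing h leaves 1 component; it is not a cut vertex. No other vertex is a cut vertex either.

1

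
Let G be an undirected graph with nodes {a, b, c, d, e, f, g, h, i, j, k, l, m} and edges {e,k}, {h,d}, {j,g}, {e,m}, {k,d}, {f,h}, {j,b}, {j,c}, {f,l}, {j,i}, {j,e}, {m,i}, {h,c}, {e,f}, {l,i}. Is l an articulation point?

No

Deleting l leaves 2 components (was 2), so l is not a cut vertex.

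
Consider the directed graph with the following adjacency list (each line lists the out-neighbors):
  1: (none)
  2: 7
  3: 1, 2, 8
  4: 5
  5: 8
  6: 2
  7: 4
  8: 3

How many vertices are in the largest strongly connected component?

{2, 3, 4, 5, 7, 8} are all mutually reachable — one SCC of size 6.
{6} is an SCC by itself.
{1} is an SCC by itself.
The largest has 6 vertices.

6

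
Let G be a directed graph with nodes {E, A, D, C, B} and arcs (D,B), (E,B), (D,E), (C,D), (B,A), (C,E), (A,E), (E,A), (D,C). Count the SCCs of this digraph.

2

{A, B, E} are all mutually reachable — one SCC of size 3.
{C, D} are all mutually reachable — one SCC of size 2.
That gives 2 strongly connected components.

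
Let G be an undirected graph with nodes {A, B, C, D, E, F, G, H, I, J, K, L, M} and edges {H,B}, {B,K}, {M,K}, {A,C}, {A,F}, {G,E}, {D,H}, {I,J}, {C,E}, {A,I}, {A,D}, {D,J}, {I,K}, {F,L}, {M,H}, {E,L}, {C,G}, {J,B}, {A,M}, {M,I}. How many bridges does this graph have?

0

The edges on the cycle D-H-B-J-D are not bridges since each lies on that cycle.
Every edge lies on some cycle, so there are no bridges.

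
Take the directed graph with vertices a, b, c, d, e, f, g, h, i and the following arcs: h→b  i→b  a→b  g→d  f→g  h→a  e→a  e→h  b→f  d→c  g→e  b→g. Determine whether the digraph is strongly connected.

No

There is no directed path from f to i, so the graph is not strongly connected.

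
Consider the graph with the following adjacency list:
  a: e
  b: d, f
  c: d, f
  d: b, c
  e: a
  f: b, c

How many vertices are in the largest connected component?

4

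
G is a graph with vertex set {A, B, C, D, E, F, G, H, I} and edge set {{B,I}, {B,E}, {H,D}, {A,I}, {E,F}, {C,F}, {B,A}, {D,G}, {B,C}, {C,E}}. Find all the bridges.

The edges on the cycle B-A-I-B are not bridges since each lies on that cycle.
But removing H-D disconnects H from D; removing G-D disconnects G from D — these are bridges.

D-G, D-H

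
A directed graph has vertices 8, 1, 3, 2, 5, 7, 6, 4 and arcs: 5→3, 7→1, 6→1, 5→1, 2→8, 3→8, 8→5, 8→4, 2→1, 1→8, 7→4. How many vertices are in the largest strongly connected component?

4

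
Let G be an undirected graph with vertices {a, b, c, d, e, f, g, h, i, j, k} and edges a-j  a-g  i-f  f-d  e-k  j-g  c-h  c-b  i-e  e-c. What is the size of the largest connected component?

Starting from a we can reach a, g, j. That is one component of size 3.
Starting from b we can reach b, c, d, e, f, h, i, k. That is one component of size 8.
The largest has 8 vertices.

8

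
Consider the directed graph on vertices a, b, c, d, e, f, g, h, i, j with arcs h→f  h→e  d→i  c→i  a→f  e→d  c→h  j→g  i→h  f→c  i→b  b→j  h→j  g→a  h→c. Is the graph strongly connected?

From i we can reach every vertex (a, b, c, d, e, f, g, h, i, j), and every vertex can reach i (a, b, c, d, e, f, g, h, i, j). So the whole graph is one strongly connected component.

Yes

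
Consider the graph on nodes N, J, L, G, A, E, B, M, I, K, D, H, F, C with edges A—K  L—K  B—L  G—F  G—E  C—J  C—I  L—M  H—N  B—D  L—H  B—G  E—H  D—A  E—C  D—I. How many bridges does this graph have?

4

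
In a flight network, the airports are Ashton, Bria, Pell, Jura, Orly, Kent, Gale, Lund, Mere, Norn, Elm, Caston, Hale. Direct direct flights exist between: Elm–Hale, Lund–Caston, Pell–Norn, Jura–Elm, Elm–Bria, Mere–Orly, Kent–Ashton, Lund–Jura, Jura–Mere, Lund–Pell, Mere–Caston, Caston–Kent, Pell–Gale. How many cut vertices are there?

7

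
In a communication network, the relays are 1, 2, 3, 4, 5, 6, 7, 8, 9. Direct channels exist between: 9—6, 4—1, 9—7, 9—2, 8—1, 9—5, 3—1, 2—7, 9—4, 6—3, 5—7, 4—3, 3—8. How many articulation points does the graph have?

1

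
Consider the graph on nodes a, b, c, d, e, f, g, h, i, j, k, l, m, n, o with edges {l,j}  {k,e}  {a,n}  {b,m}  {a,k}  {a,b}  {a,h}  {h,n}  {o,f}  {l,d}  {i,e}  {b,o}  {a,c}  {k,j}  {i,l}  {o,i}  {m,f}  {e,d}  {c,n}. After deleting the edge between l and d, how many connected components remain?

l and d are still connected via l-i-e-d, so the component count stays at 2.

2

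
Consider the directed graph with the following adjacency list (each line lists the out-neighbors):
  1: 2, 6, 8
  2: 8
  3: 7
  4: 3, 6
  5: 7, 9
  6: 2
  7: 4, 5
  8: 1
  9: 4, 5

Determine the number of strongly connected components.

{3, 4, 5, 7, 9} are all mutually reachable — one SCC of size 5.
{1, 2, 6, 8} are all mutually reachable — one SCC of size 4.
That gives 2 strongly connected components.

2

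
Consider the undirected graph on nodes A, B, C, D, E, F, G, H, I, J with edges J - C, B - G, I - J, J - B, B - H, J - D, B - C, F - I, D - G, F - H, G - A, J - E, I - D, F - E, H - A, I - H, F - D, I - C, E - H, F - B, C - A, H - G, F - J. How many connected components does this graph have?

Starting from A we can reach A, B, C, D, E, F, G, H, I, J. That is one component of size 10.
Total: 1 component.

1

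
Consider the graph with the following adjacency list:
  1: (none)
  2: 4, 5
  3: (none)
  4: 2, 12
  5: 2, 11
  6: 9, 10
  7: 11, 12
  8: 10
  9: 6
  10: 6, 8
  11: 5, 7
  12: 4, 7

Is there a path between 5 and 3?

The component containing 5 is {2, 4, 5, 7, 11, 12}, and 3 is not in it.

No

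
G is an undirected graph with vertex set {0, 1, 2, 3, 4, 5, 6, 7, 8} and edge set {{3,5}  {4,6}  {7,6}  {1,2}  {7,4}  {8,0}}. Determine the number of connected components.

4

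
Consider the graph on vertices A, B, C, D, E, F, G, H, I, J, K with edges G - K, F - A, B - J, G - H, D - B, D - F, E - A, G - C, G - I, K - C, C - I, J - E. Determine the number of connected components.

2

Starting from C we can reach C, G, H, I, K. That is one component of size 5.
Starting from A we can reach A, B, D, E, F, J. That is one component of size 6.
Total: 2 components.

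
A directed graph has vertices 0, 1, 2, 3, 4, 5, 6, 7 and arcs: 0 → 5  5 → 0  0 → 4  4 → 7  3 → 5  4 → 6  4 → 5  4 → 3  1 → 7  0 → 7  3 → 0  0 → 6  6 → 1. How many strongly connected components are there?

{0, 3, 4, 5} are all mutually reachable — one SCC of size 4.
{6} is an SCC by itself.
{7} is an SCC by itself.
{1} is an SCC by itself.
{2} is an SCC by itself.
That gives 5 strongly connected components.

5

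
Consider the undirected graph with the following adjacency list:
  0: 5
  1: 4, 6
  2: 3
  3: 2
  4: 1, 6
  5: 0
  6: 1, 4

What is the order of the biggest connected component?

3

Starting from 2 we can reach 2, 3. That is one component of size 2.
Starting from 0 we can reach 0, 5. That is one component of size 2.
Starting from 1 we can reach 1, 4, 6. That is one component of size 3.
The largest has 3 vertices.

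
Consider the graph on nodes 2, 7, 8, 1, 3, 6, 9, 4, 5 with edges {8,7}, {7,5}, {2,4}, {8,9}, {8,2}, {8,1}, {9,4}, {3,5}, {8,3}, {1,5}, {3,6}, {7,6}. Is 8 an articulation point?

Yes

Deleting 8 raises the number of components from 1 to 2, so 8 is a cut vertex.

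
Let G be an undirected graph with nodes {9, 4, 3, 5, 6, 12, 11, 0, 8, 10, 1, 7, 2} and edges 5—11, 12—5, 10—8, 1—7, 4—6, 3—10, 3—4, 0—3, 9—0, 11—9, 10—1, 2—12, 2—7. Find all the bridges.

The edges on the cycle 2-12-5-11-9-0-3-10-1-7-2 are not bridges since each lies on that cycle.
But removing 4—6 disconnects 4 from 6; removing 4—3 disconnects 4 from 3; removing 8—10 disconnects 8 from 10 — these are bridges.

10-8, 3-4, 4-6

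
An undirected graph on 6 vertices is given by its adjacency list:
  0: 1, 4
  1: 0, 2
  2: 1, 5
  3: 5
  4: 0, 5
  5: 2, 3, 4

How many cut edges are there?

The edges on the cycle 5-2-1-0-4-5 are not bridges since each lies on that cycle.
But removing 5-3 disconnects 5 from 3 — this is a bridge.

1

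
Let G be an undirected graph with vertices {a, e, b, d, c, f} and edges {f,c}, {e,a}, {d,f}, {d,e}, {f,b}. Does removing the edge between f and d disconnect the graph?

Removing f-d leaves no path between f and d: the component count goes from 1 to 2. So it is a bridge.

Yes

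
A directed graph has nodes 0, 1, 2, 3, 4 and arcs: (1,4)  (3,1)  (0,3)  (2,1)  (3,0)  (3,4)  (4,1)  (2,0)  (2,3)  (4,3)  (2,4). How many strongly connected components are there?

2

{0, 1, 3, 4} are all mutually reachable — one SCC of size 4.
{2} is an SCC by itself.
That gives 2 strongly connected components.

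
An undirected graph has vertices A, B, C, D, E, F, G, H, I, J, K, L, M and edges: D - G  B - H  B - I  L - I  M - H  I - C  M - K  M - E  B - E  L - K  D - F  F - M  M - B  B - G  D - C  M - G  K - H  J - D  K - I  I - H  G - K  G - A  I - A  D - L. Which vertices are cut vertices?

D

Removing D increases the component count from 1 to 2, so D is a cut vertex.
By contrast removing E leaves 1 component; it is not a cut vertex. No other vertex is a cut vertex either.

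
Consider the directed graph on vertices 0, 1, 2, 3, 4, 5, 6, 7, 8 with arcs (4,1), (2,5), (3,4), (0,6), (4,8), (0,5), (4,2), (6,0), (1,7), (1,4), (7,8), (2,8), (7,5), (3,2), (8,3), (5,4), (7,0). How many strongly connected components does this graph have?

1

{0, 1, 2, 3, 4, 5, 6, 7, 8} are all mutually reachable — one SCC of size 9.
That gives 1 strongly connected component.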